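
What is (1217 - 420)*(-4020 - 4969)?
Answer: -7164233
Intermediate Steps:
(1217 - 420)*(-4020 - 4969) = 797*(-8989) = -7164233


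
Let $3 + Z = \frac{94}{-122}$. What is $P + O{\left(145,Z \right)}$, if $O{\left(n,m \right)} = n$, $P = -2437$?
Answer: $-2292$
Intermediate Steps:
$Z = - \frac{230}{61}$ ($Z = -3 + \frac{94}{-122} = -3 + 94 \left(- \frac{1}{122}\right) = -3 - \frac{47}{61} = - \frac{230}{61} \approx -3.7705$)
$P + O{\left(145,Z \right)} = -2437 + 145 = -2292$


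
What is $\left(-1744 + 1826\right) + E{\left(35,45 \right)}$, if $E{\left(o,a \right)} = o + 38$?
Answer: $155$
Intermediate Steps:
$E{\left(o,a \right)} = 38 + o$
$\left(-1744 + 1826\right) + E{\left(35,45 \right)} = \left(-1744 + 1826\right) + \left(38 + 35\right) = 82 + 73 = 155$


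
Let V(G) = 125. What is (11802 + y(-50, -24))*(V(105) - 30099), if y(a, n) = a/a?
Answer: -353783122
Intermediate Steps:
y(a, n) = 1
(11802 + y(-50, -24))*(V(105) - 30099) = (11802 + 1)*(125 - 30099) = 11803*(-29974) = -353783122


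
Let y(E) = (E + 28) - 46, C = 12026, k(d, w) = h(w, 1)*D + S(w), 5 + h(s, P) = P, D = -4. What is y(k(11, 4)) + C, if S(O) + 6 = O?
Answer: 12022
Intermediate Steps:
S(O) = -6 + O
h(s, P) = -5 + P
k(d, w) = 10 + w (k(d, w) = (-5 + 1)*(-4) + (-6 + w) = -4*(-4) + (-6 + w) = 16 + (-6 + w) = 10 + w)
y(E) = -18 + E (y(E) = (28 + E) - 46 = -18 + E)
y(k(11, 4)) + C = (-18 + (10 + 4)) + 12026 = (-18 + 14) + 12026 = -4 + 12026 = 12022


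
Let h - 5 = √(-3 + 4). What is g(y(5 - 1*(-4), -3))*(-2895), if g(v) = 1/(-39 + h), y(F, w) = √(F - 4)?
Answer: 965/11 ≈ 87.727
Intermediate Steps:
h = 6 (h = 5 + √(-3 + 4) = 5 + √1 = 5 + 1 = 6)
y(F, w) = √(-4 + F)
g(v) = -1/33 (g(v) = 1/(-39 + 6) = 1/(-33) = -1/33)
g(y(5 - 1*(-4), -3))*(-2895) = -1/33*(-2895) = 965/11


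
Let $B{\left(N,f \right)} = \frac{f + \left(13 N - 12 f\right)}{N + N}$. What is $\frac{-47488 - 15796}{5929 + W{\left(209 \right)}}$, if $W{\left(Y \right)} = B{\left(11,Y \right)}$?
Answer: $- \frac{63284}{5831} \approx -10.853$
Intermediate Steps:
$B{\left(N,f \right)} = \frac{- 11 f + 13 N}{2 N}$ ($B{\left(N,f \right)} = \frac{f + \left(- 12 f + 13 N\right)}{2 N} = \left(- 11 f + 13 N\right) \frac{1}{2 N} = \frac{- 11 f + 13 N}{2 N}$)
$W{\left(Y \right)} = \frac{13}{2} - \frac{Y}{2}$ ($W{\left(Y \right)} = \frac{- 11 Y + 13 \cdot 11}{2 \cdot 11} = \frac{1}{2} \cdot \frac{1}{11} \left(- 11 Y + 143\right) = \frac{1}{2} \cdot \frac{1}{11} \left(143 - 11 Y\right) = \frac{13}{2} - \frac{Y}{2}$)
$\frac{-47488 - 15796}{5929 + W{\left(209 \right)}} = \frac{-47488 - 15796}{5929 + \left(\frac{13}{2} - \frac{209}{2}\right)} = - \frac{63284}{5929 + \left(\frac{13}{2} - \frac{209}{2}\right)} = - \frac{63284}{5929 - 98} = - \frac{63284}{5831}$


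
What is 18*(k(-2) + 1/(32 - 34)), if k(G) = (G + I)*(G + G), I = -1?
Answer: 207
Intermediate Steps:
k(G) = 2*G*(-1 + G) (k(G) = (G - 1)*(G + G) = (-1 + G)*(2*G) = 2*G*(-1 + G))
18*(k(-2) + 1/(32 - 34)) = 18*(2*(-2)*(-1 - 2) + 1/(32 - 34)) = 18*(2*(-2)*(-3) + 1/(-2)) = 18*(12 - ½) = 18*(23/2) = 207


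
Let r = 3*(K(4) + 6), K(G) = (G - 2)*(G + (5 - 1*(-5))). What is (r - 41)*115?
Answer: 7015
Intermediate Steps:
K(G) = (-2 + G)*(10 + G) (K(G) = (-2 + G)*(G + (5 + 5)) = (-2 + G)*(G + 10) = (-2 + G)*(10 + G))
r = 102 (r = 3*((-20 + 4² + 8*4) + 6) = 3*((-20 + 16 + 32) + 6) = 3*(28 + 6) = 3*34 = 102)
(r - 41)*115 = (102 - 41)*115 = 61*115 = 7015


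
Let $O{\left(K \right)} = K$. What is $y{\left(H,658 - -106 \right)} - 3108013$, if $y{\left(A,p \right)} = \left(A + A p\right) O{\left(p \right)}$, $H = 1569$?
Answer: $913909727$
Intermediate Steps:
$y{\left(A,p \right)} = p \left(A + A p\right)$ ($y{\left(A,p \right)} = \left(A + A p\right) p = p \left(A + A p\right)$)
$y{\left(H,658 - -106 \right)} - 3108013 = 1569 \left(658 - -106\right) \left(1 + \left(658 - -106\right)\right) - 3108013 = 1569 \left(658 + 106\right) \left(1 + \left(658 + 106\right)\right) - 3108013 = 1569 \cdot 764 \left(1 + 764\right) - 3108013 = 1569 \cdot 764 \cdot 765 - 3108013 = 917017740 - 3108013 = 913909727$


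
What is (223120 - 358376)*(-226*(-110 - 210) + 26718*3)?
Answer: -20623023344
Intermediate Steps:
(223120 - 358376)*(-226*(-110 - 210) + 26718*3) = -135256*(-226*(-320) + 80154) = -135256*(72320 + 80154) = -135256*152474 = -20623023344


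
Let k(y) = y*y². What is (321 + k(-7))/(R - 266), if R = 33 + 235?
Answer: -11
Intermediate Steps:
R = 268
k(y) = y³
(321 + k(-7))/(R - 266) = (321 + (-7)³)/(268 - 266) = (321 - 343)/2 = -22*½ = -11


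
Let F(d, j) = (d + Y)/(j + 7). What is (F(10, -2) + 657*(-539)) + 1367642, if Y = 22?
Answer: 5067627/5 ≈ 1.0135e+6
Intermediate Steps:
F(d, j) = (22 + d)/(7 + j) (F(d, j) = (d + 22)/(j + 7) = (22 + d)/(7 + j))
(F(10, -2) + 657*(-539)) + 1367642 = ((22 + 10)/(7 - 2) + 657*(-539)) + 1367642 = (32/5 - 354123) + 1367642 = -1770583/5 + 1367642 = 5067627/5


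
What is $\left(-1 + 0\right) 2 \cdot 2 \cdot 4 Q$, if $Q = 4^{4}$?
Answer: $-4096$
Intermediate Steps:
$Q = 256$
$\left(-1 + 0\right) 2 \cdot 2 \cdot 4 Q = \left(-1 + 0\right) 2 \cdot 2 \cdot 4 \cdot 256 = \left(-1\right) 2 \cdot 8 \cdot 256 = \left(-2\right) 2048 = -4096$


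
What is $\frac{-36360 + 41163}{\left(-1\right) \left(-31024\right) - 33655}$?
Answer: $- \frac{1601}{877} \approx -1.8255$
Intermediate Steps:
$\frac{-36360 + 41163}{\left(-1\right) \left(-31024\right) - 33655} = \frac{4803}{31024 - 33655} = \frac{4803}{-2631} = 4803 \left(- \frac{1}{2631}\right) = - \frac{1601}{877}$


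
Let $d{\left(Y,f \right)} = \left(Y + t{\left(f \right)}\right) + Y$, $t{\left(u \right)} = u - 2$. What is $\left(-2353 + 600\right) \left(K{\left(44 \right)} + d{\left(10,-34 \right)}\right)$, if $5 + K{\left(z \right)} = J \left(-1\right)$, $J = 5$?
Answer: $45578$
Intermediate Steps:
$t{\left(u \right)} = -2 + u$ ($t{\left(u \right)} = u - 2 = -2 + u$)
$d{\left(Y,f \right)} = -2 + f + 2 Y$ ($d{\left(Y,f \right)} = \left(Y + \left(-2 + f\right)\right) + Y = \left(-2 + Y + f\right) + Y = -2 + f + 2 Y$)
$K{\left(z \right)} = -10$ ($K{\left(z \right)} = -5 + 5 \left(-1\right) = -5 - 5 = -10$)
$\left(-2353 + 600\right) \left(K{\left(44 \right)} + d{\left(10,-34 \right)}\right) = \left(-2353 + 600\right) \left(-10 - 16\right) = - 1753 \left(-10 - 16\right) = \left(-1753\right) \left(-26\right) = 45578$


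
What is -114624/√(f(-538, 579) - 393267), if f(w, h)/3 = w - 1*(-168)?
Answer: 38208*I*√394377/131459 ≈ 182.52*I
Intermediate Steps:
f(w, h) = 504 + 3*w (f(w, h) = 3*(w - 1*(-168)) = 3*(w + 168) = 3*(168 + w) = 504 + 3*w)
-114624/√(f(-538, 579) - 393267) = -114624/√((504 + 3*(-538)) - 393267) = -114624/√((504 - 1614) - 393267) = -114624/√(-1110 - 393267) = -114624*(-I*√394377/394377) = -(-38208)*I*√394377/131459 = 38208*I*√394377/131459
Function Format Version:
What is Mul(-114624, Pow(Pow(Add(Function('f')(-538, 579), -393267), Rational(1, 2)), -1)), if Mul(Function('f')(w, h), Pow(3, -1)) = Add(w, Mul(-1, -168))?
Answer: Mul(Rational(38208, 131459), I, Pow(394377, Rational(1, 2))) ≈ Mul(182.52, I)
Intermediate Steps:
Function('f')(w, h) = Add(504, Mul(3, w)) (Function('f')(w, h) = Mul(3, Add(w, Mul(-1, -168))) = Mul(3, Add(w, 168)) = Mul(3, Add(168, w)) = Add(504, Mul(3, w)))
Mul(-114624, Pow(Pow(Add(Function('f')(-538, 579), -393267), Rational(1, 2)), -1)) = Mul(-114624, Pow(Pow(Add(Add(504, Mul(3, -538)), -393267), Rational(1, 2)), -1)) = Mul(-114624, Pow(Pow(Add(Add(504, -1614), -393267), Rational(1, 2)), -1)) = Mul(-114624, Pow(Pow(Add(-1110, -393267), Rational(1, 2)), -1)) = Mul(-114624, Pow(Pow(-394377, Rational(1, 2)), -1)) = Mul(-114624, Pow(Mul(I, Pow(394377, Rational(1, 2))), -1)) = Mul(-114624, Mul(Rational(-1, 394377), I, Pow(394377, Rational(1, 2)))) = Mul(Rational(38208, 131459), I, Pow(394377, Rational(1, 2)))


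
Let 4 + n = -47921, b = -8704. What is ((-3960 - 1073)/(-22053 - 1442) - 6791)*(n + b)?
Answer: 9035129315048/23495 ≈ 3.8456e+8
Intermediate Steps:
n = -47925 (n = -4 - 47921 = -47925)
((-3960 - 1073)/(-22053 - 1442) - 6791)*(n + b) = ((-3960 - 1073)/(-22053 - 1442) - 6791)*(-47925 - 8704) = (-5033/(-23495) - 6791)*(-56629) = (-5033*(-1/23495) - 6791)*(-56629) = (5033/23495 - 6791)*(-56629) = -159549512/23495*(-56629) = 9035129315048/23495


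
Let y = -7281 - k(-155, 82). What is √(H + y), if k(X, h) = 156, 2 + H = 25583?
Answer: 36*√14 ≈ 134.70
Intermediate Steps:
H = 25581 (H = -2 + 25583 = 25581)
y = -7437 (y = -7281 - 1*156 = -7281 - 156 = -7437)
√(H + y) = √(25581 - 7437) = √18144 = 36*√14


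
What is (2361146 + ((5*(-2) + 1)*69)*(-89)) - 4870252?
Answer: -2453837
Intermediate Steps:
(2361146 + ((5*(-2) + 1)*69)*(-89)) - 4870252 = (2361146 + ((-10 + 1)*69)*(-89)) - 4870252 = (2361146 - 9*69*(-89)) - 4870252 = (2361146 - 621*(-89)) - 4870252 = (2361146 + 55269) - 4870252 = 2416415 - 4870252 = -2453837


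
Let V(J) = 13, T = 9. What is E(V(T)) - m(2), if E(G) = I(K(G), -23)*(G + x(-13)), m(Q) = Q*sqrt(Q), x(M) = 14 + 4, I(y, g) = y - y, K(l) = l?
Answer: -2*sqrt(2) ≈ -2.8284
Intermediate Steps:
I(y, g) = 0
x(M) = 18
m(Q) = Q**(3/2)
E(G) = 0 (E(G) = 0*(G + 18) = 0*(18 + G) = 0)
E(V(T)) - m(2) = 0 - 2**(3/2) = 0 - 2*sqrt(2) = -2*sqrt(2)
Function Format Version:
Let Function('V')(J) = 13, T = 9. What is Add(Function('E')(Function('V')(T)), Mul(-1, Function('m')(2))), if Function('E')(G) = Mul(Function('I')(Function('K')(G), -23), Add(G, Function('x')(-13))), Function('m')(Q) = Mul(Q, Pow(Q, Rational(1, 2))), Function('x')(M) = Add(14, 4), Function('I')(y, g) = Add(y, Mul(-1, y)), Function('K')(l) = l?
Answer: Mul(-2, Pow(2, Rational(1, 2))) ≈ -2.8284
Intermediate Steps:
Function('I')(y, g) = 0
Function('x')(M) = 18
Function('m')(Q) = Pow(Q, Rational(3, 2))
Function('E')(G) = 0 (Function('E')(G) = Mul(0, Add(G, 18)) = Mul(0, Add(18, G)) = 0)
Add(Function('E')(Function('V')(T)), Mul(-1, Function('m')(2))) = Add(0, Mul(-1, Pow(2, Rational(3, 2)))) = Add(0, Mul(-1, Mul(2, Pow(2, Rational(1, 2))))) = Add(0, Mul(-2, Pow(2, Rational(1, 2)))) = Mul(-2, Pow(2, Rational(1, 2)))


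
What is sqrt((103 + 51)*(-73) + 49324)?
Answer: sqrt(38082) ≈ 195.15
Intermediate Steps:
sqrt((103 + 51)*(-73) + 49324) = sqrt(154*(-73) + 49324) = sqrt(-11242 + 49324) = sqrt(38082)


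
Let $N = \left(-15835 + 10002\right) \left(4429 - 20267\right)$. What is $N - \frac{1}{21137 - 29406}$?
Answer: $\frac{763915473527}{8269} \approx 9.2383 \cdot 10^{7}$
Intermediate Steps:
$N = 92383054$ ($N = \left(-5833\right) \left(-15838\right) = 92383054$)
$N - \frac{1}{21137 - 29406} = 92383054 - \frac{1}{21137 - 29406} = 92383054 - \frac{1}{-8269} = 92383054 - - \frac{1}{8269} = 92383054 + \frac{1}{8269} = \frac{763915473527}{8269}$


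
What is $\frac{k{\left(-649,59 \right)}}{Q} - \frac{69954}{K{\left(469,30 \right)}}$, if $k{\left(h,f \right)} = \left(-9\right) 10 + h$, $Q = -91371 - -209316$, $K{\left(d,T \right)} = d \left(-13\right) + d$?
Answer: $\frac{1374427573}{110632410} \approx 12.423$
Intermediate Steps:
$K{\left(d,T \right)} = - 12 d$ ($K{\left(d,T \right)} = - 13 d + d = - 12 d$)
$Q = 117945$ ($Q = -91371 + 209316 = 117945$)
$k{\left(h,f \right)} = -90 + h$
$\frac{k{\left(-649,59 \right)}}{Q} - \frac{69954}{K{\left(469,30 \right)}} = \frac{-90 - 649}{117945} - \frac{69954}{\left(-12\right) 469} = \left(-739\right) \frac{1}{117945} - \frac{69954}{-5628} = - \frac{739}{117945} - - \frac{11659}{938} = - \frac{739}{117945} + \frac{11659}{938} = \frac{1374427573}{110632410}$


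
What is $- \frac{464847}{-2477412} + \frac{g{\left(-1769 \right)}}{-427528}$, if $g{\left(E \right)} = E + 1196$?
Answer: $\frac{16679555441}{88263583128} \approx 0.18897$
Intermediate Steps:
$g{\left(E \right)} = 1196 + E$
$- \frac{464847}{-2477412} + \frac{g{\left(-1769 \right)}}{-427528} = - \frac{464847}{-2477412} + \frac{1196 - 1769}{-427528} = \left(-464847\right) \left(- \frac{1}{2477412}\right) - - \frac{573}{427528} = \frac{154949}{825804} + \frac{573}{427528} = \frac{16679555441}{88263583128}$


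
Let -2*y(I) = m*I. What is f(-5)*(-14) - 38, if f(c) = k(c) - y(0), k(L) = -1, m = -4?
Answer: -24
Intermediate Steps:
y(I) = 2*I (y(I) = -(-2)*I = 2*I)
f(c) = -1 (f(c) = -1 - 2*0 = -1 - 1*0 = -1 + 0 = -1)
f(-5)*(-14) - 38 = -1*(-14) - 38 = 14 - 38 = -24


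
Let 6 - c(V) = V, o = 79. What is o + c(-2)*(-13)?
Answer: -25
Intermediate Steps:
c(V) = 6 - V
o + c(-2)*(-13) = 79 + (6 - 1*(-2))*(-13) = 79 + (6 + 2)*(-13) = 79 + 8*(-13) = 79 - 104 = -25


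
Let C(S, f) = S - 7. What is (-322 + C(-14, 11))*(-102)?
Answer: 34986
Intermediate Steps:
C(S, f) = -7 + S
(-322 + C(-14, 11))*(-102) = (-322 + (-7 - 14))*(-102) = (-322 - 21)*(-102) = -343*(-102) = 34986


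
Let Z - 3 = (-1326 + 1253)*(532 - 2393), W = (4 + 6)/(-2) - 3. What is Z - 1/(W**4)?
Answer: 556466175/4096 ≈ 1.3586e+5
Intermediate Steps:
W = -8 (W = 10*(-1/2) - 3 = -5 - 3 = -8)
Z = 135856 (Z = 3 + (-1326 + 1253)*(532 - 2393) = 3 - 73*(-1861) = 3 + 135853 = 135856)
Z - 1/(W**4) = 135856 - 1/((-8)**4) = 135856 - 1/4096 = 556466175/4096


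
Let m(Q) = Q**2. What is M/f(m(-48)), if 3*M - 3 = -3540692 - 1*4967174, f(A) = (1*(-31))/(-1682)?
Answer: -14310225566/93 ≈ -1.5387e+8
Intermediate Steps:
f(A) = 31/1682 (f(A) = -31*(-1/1682) = 31/1682)
M = -8507863/3 (M = 1 + (-3540692 - 1*4967174)/3 = 1 + (-3540692 - 4967174)/3 = 1 + (1/3)*(-8507866) = 1 - 8507866/3 = -8507863/3 ≈ -2.8360e+6)
M/f(m(-48)) = -8507863/(3*31/1682) = -8507863/3*1682/31 = -14310225566/93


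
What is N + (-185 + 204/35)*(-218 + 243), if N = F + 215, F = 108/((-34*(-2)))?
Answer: -507261/119 ≈ -4262.7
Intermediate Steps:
F = 27/17 (F = 108/68 = 108*(1/68) = 27/17 ≈ 1.5882)
N = 3682/17 (N = 27/17 + 215 = 3682/17 ≈ 216.59)
N + (-185 + 204/35)*(-218 + 243) = 3682/17 + (-185 + 204/35)*(-218 + 243) = 3682/17 + (-185 + 204*(1/35))*25 = 3682/17 + (-185 + 204/35)*25 = 3682/17 - 6271/35*25 = 3682/17 - 31355/7 = -507261/119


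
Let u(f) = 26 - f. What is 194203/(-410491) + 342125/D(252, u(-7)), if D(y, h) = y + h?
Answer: 28076777104/23397987 ≈ 1200.0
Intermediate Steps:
D(y, h) = h + y
194203/(-410491) + 342125/D(252, u(-7)) = 194203/(-410491) + 342125/((26 - 1*(-7)) + 252) = 194203*(-1/410491) + 342125/((26 + 7) + 252) = -194203/410491 + 342125/(33 + 252) = -194203/410491 + 342125/285 = -194203/410491 + 342125*(1/285) = -194203/410491 + 68425/57 = 28076777104/23397987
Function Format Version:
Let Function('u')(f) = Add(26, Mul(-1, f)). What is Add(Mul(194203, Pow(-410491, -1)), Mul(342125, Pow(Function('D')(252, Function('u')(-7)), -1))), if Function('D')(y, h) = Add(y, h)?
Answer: Rational(28076777104, 23397987) ≈ 1200.0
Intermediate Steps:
Function('D')(y, h) = Add(h, y)
Add(Mul(194203, Pow(-410491, -1)), Mul(342125, Pow(Function('D')(252, Function('u')(-7)), -1))) = Add(Mul(194203, Pow(-410491, -1)), Mul(342125, Pow(Add(Add(26, Mul(-1, -7)), 252), -1))) = Add(Mul(194203, Rational(-1, 410491)), Mul(342125, Pow(Add(Add(26, 7), 252), -1))) = Add(Rational(-194203, 410491), Mul(342125, Pow(Add(33, 252), -1))) = Add(Rational(-194203, 410491), Mul(342125, Pow(285, -1))) = Add(Rational(-194203, 410491), Mul(342125, Rational(1, 285))) = Add(Rational(-194203, 410491), Rational(68425, 57)) = Rational(28076777104, 23397987)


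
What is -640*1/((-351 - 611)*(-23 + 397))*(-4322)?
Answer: -691520/89947 ≈ -7.6881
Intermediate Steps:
-640*1/((-351 - 611)*(-23 + 397))*(-4322) = -640/((-962*374))*(-4322) = -640/(-359788)*(-4322) = -640*(-1/359788)*(-4322) = (160/89947)*(-4322) = -691520/89947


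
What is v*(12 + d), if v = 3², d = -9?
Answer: 27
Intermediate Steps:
v = 9
v*(12 + d) = 9*(12 - 9) = 9*3 = 27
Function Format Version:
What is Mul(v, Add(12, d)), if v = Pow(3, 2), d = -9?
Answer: 27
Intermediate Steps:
v = 9
Mul(v, Add(12, d)) = Mul(9, Add(12, -9)) = Mul(9, 3) = 27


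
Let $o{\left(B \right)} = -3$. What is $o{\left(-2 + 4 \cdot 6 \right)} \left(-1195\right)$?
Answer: $3585$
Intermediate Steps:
$o{\left(-2 + 4 \cdot 6 \right)} \left(-1195\right) = \left(-3\right) \left(-1195\right) = 3585$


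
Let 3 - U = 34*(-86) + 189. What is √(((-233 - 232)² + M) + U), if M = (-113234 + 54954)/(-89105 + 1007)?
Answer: √424858345774023/44049 ≈ 467.94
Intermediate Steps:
M = 29140/44049 (M = -58280/(-88098) = -58280*(-1/88098) = 29140/44049 ≈ 0.66154)
U = 2738 (U = 3 - (34*(-86) + 189) = 3 - (-2924 + 189) = 3 - 1*(-2735) = 3 + 2735 = 2738)
√(((-233 - 232)² + M) + U) = √(((-233 - 232)² + 29140/44049) + 2738) = √(((-465)² + 29140/44049) + 2738) = √((216225 + 29140/44049) + 2738) = √(9524524165/44049 + 2738) = √(9645130327/44049) = √424858345774023/44049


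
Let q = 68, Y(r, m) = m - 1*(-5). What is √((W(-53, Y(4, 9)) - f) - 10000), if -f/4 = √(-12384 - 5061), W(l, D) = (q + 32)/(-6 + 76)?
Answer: √(-489930 + 196*I*√17445)/7 ≈ 2.6409 + 100.03*I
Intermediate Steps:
Y(r, m) = 5 + m (Y(r, m) = m + 5 = 5 + m)
W(l, D) = 10/7 (W(l, D) = (68 + 32)/(-6 + 76) = 100/70 = 100*(1/70) = 10/7)
f = -4*I*√17445 (f = -4*√(-12384 - 5061) = -4*I*√17445 ≈ -528.32*I)
√((W(-53, Y(4, 9)) - f) - 10000) = √((10/7 - (-4)*I*√17445) - 10000) = √((10/7 + 4*I*√17445) - 10000) = √(-69990/7 + 4*I*√17445)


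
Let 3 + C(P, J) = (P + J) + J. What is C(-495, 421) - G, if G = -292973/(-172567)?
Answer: 59070075/172567 ≈ 342.30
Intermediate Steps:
C(P, J) = -3 + P + 2*J (C(P, J) = -3 + ((P + J) + J) = -3 + ((J + P) + J) = -3 + (P + 2*J) = -3 + P + 2*J)
G = 292973/172567 (G = -292973*(-1/172567) = 292973/172567 ≈ 1.6977)
C(-495, 421) - G = (-3 - 495 + 2*421) - 1*292973/172567 = (-3 - 495 + 842) - 292973/172567 = 344 - 292973/172567 = 59070075/172567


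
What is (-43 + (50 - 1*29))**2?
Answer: 484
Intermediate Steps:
(-43 + (50 - 1*29))**2 = (-43 + (50 - 29))**2 = (-43 + 21)**2 = (-22)**2 = 484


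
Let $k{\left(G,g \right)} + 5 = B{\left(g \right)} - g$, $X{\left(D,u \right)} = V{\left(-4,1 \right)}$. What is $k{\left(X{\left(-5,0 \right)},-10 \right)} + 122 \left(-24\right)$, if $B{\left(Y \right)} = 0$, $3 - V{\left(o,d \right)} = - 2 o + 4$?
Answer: $-2923$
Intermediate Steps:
$V{\left(o,d \right)} = -1 + 2 o$ ($V{\left(o,d \right)} = 3 - \left(- 2 o + 4\right) = 3 - \left(4 - 2 o\right) = 3 + \left(-4 + 2 o\right) = -1 + 2 o$)
$X{\left(D,u \right)} = -9$ ($X{\left(D,u \right)} = -1 + 2 \left(-4\right) = -1 - 8 = -9$)
$k{\left(G,g \right)} = -5 - g$ ($k{\left(G,g \right)} = -5 + \left(0 - g\right) = -5 - g$)
$k{\left(X{\left(-5,0 \right)},-10 \right)} + 122 \left(-24\right) = \left(-5 - -10\right) + 122 \left(-24\right) = \left(-5 + 10\right) - 2928 = 5 - 2928 = -2923$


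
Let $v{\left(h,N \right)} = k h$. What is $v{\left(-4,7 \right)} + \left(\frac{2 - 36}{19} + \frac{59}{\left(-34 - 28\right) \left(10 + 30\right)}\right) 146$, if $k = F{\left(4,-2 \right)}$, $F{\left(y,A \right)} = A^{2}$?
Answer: $- \frac{6614153}{23560} \approx -280.74$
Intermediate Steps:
$k = 4$ ($k = \left(-2\right)^{2} = 4$)
$v{\left(h,N \right)} = 4 h$
$v{\left(-4,7 \right)} + \left(\frac{2 - 36}{19} + \frac{59}{\left(-34 - 28\right) \left(10 + 30\right)}\right) 146 = 4 \left(-4\right) + \left(\frac{2 - 36}{19} + \frac{59}{\left(-34 - 28\right) \left(10 + 30\right)}\right) 146 = -16 + \left(\left(2 - 36\right) \frac{1}{19} + \frac{59}{\left(-62\right) 40}\right) 146 = -16 + \left(\left(-34\right) \frac{1}{19} + \frac{59}{-2480}\right) 146 = -16 + \left(- \frac{34}{19} + 59 \left(- \frac{1}{2480}\right)\right) 146 = -16 + \left(- \frac{34}{19} - \frac{59}{2480}\right) 146 = -16 - \frac{6237193}{23560} = - \frac{6614153}{23560}$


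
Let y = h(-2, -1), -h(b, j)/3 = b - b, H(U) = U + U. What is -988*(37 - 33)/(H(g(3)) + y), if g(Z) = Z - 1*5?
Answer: 988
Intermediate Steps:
g(Z) = -5 + Z (g(Z) = Z - 5 = -5 + Z)
H(U) = 2*U
h(b, j) = 0 (h(b, j) = -3*(b - b) = -3*0 = 0)
y = 0
-988*(37 - 33)/(H(g(3)) + y) = -988*(37 - 33)/(2*(-5 + 3) + 0) = -3952/(2*(-2) + 0) = -3952/(-4 + 0) = -3952/(-4) = -3952*(-1)/4 = -988*(-1) = 988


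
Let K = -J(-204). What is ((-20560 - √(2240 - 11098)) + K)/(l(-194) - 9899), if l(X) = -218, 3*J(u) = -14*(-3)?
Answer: 20574/10117 + I*√8858/10117 ≈ 2.0336 + 0.0093029*I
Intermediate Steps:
J(u) = 14 (J(u) = (-14*(-3))/3 = (⅓)*42 = 14)
K = -14 (K = -1*14 = -14)
((-20560 - √(2240 - 11098)) + K)/(l(-194) - 9899) = ((-20560 - √(2240 - 11098)) - 14)/(-218 - 9899) = ((-20560 - √(-8858)) - 14)/(-10117) = ((-20560 - I*√8858) - 14)*(-1/10117) = (-20574 - I*√8858)*(-1/10117) = 20574/10117 + I*√8858/10117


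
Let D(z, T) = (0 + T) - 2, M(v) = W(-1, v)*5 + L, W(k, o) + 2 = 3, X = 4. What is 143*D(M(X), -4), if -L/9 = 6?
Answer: -858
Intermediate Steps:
W(k, o) = 1 (W(k, o) = -2 + 3 = 1)
L = -54 (L = -9*6 = -54)
M(v) = -49 (M(v) = 1*5 - 54 = 5 - 54 = -49)
D(z, T) = -2 + T (D(z, T) = T - 2 = -2 + T)
143*D(M(X), -4) = 143*(-2 - 4) = 143*(-6) = -858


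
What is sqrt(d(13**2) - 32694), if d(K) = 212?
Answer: I*sqrt(32482) ≈ 180.23*I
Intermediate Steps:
sqrt(d(13**2) - 32694) = sqrt(212 - 32694) = sqrt(-32482) = I*sqrt(32482)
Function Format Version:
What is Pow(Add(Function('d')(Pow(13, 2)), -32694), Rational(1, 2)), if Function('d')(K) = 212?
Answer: Mul(I, Pow(32482, Rational(1, 2))) ≈ Mul(180.23, I)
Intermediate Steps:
Pow(Add(Function('d')(Pow(13, 2)), -32694), Rational(1, 2)) = Pow(Add(212, -32694), Rational(1, 2)) = Pow(-32482, Rational(1, 2)) = Mul(I, Pow(32482, Rational(1, 2)))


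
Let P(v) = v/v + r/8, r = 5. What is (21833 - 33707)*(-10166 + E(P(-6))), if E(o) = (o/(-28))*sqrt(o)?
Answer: 120711084 + 77181*sqrt(26)/448 ≈ 1.2071e+8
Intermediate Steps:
P(v) = 13/8 (P(v) = v/v + 5/8 = 1 + 5*(1/8) = 1 + 5/8 = 13/8)
E(o) = -o**(3/2)/28 (E(o) = (o*(-1/28))*sqrt(o) = (-o/28)*sqrt(o) = -o**(3/2)/28)
(21833 - 33707)*(-10166 + E(P(-6))) = (21833 - 33707)*(-10166 - 13*sqrt(26)/896) = -11874*(-10166 - 13*sqrt(26)/896) = 120711084 + 77181*sqrt(26)/448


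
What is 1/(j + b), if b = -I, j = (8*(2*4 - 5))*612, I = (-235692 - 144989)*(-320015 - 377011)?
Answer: -1/265344540018 ≈ -3.7687e-12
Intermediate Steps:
I = 265344554706 (I = -380681*(-697026) = 265344554706)
j = 14688 (j = (8*(8 - 5))*612 = (8*3)*612 = 24*612 = 14688)
b = -265344554706 (b = -1*265344554706 = -265344554706)
1/(j + b) = 1/(14688 - 265344554706) = 1/(-265344540018) = -1/265344540018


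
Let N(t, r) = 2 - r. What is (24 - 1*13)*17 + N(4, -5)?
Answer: 194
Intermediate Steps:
(24 - 1*13)*17 + N(4, -5) = (24 - 1*13)*17 + (2 - 1*(-5)) = (24 - 13)*17 + (2 + 5) = 11*17 + 7 = 187 + 7 = 194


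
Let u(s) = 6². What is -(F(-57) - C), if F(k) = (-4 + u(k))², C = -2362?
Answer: -3386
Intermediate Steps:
u(s) = 36
F(k) = 1024 (F(k) = (-4 + 36)² = 32² = 1024)
-(F(-57) - C) = -(1024 - 1*(-2362)) = -(1024 + 2362) = -1*3386 = -3386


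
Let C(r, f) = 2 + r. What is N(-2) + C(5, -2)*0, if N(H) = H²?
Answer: 4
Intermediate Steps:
N(-2) + C(5, -2)*0 = (-2)² + (2 + 5)*0 = 4 + 7*0 = 4 + 0 = 4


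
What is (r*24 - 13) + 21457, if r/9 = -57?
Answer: 9132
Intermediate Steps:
r = -513 (r = 9*(-57) = -513)
(r*24 - 13) + 21457 = (-513*24 - 13) + 21457 = (-12312 - 13) + 21457 = -12325 + 21457 = 9132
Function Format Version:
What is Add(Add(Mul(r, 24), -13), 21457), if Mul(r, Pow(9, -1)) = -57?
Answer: 9132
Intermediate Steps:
r = -513 (r = Mul(9, -57) = -513)
Add(Add(Mul(r, 24), -13), 21457) = Add(Add(Mul(-513, 24), -13), 21457) = Add(Add(-12312, -13), 21457) = Add(-12325, 21457) = 9132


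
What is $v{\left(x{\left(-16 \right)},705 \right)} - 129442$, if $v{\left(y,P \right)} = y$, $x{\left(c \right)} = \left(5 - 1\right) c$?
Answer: $-129506$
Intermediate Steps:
$x{\left(c \right)} = 4 c$
$v{\left(x{\left(-16 \right)},705 \right)} - 129442 = 4 \left(-16\right) - 129442 = -64 - 129442 = -129506$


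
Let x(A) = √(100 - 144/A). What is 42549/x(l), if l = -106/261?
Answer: 42549*√319219/12046 ≈ 1995.7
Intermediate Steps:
l = -106/261 (l = -106*1/261 = -106/261 ≈ -0.40613)
42549/x(l) = 42549/((2*√(25 - 36/(-106/261)))) = 42549/((2*√(25 - 36*(-261/106)))) = 42549/((2*√(25 + 4698/53))) = 42549/((2*√(6023/53))) = 42549/((2*(√319219/53))) = 42549/((2*√319219/53)) = 42549*(√319219/12046) = 42549*√319219/12046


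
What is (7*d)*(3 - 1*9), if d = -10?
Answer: 420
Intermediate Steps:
(7*d)*(3 - 1*9) = (7*(-10))*(3 - 1*9) = -70*(3 - 9) = -70*(-6) = 420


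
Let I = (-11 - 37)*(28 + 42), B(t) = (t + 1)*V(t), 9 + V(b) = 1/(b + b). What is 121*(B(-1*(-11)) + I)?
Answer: -419562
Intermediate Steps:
V(b) = -9 + 1/(2*b) (V(b) = -9 + 1/(b + b) = -9 + 1/(2*b))
B(t) = (1 + t)*(-9 + 1/(2*t)) (B(t) = (t + 1)*(-9 + 1/(2*t)) = (1 + t)*(-9 + 1/(2*t)))
I = -3360 (I = -48*70 = -3360)
121*(B(-1*(-11)) + I) = 121*((-17/2 + 1/(2*((-1*(-11)))) - (-9)*(-11)) - 3360) = 121*((-17/2 + (1/2)/11 - 9*11) - 3360) = 121*((-17/2 + (1/2)*(1/11) - 99) - 3360) = 121*((-17/2 + 1/22 - 99) - 3360) = 121*(-1182/11 - 3360) = 121*(-38142/11) = -419562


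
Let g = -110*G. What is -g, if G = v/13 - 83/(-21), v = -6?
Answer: 104830/273 ≈ 383.99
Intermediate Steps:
G = 953/273 (G = -6/13 - 83/(-21) = -6*1/13 - 83*(-1/21) = -6/13 + 83/21 = 953/273 ≈ 3.4908)
g = -104830/273 (g = -110*953/273 = -104830/273 ≈ -383.99)
-g = -1*(-104830/273) = 104830/273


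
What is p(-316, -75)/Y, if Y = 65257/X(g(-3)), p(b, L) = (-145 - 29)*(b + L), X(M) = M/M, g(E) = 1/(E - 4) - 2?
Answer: 68034/65257 ≈ 1.0426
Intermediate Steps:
g(E) = -2 + 1/(-4 + E) (g(E) = 1/(-4 + E) - 2 = -2 + 1/(-4 + E))
X(M) = 1
p(b, L) = -174*L - 174*b (p(b, L) = -174*(L + b) = -174*L - 174*b)
Y = 65257 (Y = 65257/1 = 65257*1 = 65257)
p(-316, -75)/Y = (-174*(-75) - 174*(-316))/65257 = (13050 + 54984)*(1/65257) = 68034*(1/65257) = 68034/65257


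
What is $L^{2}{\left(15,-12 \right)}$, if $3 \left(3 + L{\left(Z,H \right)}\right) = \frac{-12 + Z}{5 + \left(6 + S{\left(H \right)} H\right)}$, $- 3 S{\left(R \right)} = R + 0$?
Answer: $\frac{12544}{1369} \approx 9.1629$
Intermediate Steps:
$S{\left(R \right)} = - \frac{R}{3}$ ($S{\left(R \right)} = - \frac{R + 0}{3} = - \frac{R}{3}$)
$L{\left(Z,H \right)} = -3 + \frac{-12 + Z}{3 \left(11 - \frac{H^{2}}{3}\right)}$ ($L{\left(Z,H \right)} = -3 + \frac{\left(-12 + Z\right) \frac{1}{5 + \left(6 + - \frac{H}{3} H\right)}}{3} = -3 + \frac{\left(-12 + Z\right) \frac{1}{5 - \left(-6 + \frac{H^{2}}{3}\right)}}{3} = -3 + \frac{\left(-12 + Z\right) \frac{1}{11 - \frac{H^{2}}{3}}}{3} = -3 + \frac{\frac{1}{11 - \frac{H^{2}}{3}} \left(-12 + Z\right)}{3} = -3 + \frac{-12 + Z}{3 \left(11 - \frac{H^{2}}{3}\right)}$)
$L^{2}{\left(15,-12 \right)} = \left(\frac{-111 + 15 + 3 \left(-12\right)^{2}}{33 - \left(-12\right)^{2}}\right)^{2} = \left(\frac{-111 + 15 + 3 \cdot 144}{33 - 144}\right)^{2} = \left(\frac{-111 + 15 + 432}{33 - 144}\right)^{2} = \left(\frac{1}{-111} \cdot 336\right)^{2} = \left(\left(- \frac{1}{111}\right) 336\right)^{2} = \left(- \frac{112}{37}\right)^{2} = \frac{12544}{1369}$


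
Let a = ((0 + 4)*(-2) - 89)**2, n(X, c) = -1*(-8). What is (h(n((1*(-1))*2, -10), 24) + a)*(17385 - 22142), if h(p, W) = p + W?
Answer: -44910837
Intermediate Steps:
n(X, c) = 8
h(p, W) = W + p
a = 9409 (a = (4*(-2) - 89)**2 = (-8 - 89)**2 = (-97)**2 = 9409)
(h(n((1*(-1))*2, -10), 24) + a)*(17385 - 22142) = ((24 + 8) + 9409)*(17385 - 22142) = (32 + 9409)*(-4757) = 9441*(-4757) = -44910837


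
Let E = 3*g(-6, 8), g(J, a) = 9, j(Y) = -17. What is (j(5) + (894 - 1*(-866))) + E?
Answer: 1770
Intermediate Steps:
E = 27 (E = 3*9 = 27)
(j(5) + (894 - 1*(-866))) + E = (-17 + (894 - 1*(-866))) + 27 = (-17 + (894 + 866)) + 27 = (-17 + 1760) + 27 = 1743 + 27 = 1770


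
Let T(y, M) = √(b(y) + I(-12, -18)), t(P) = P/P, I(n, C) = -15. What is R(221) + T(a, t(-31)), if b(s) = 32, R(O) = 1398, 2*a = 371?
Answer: 1398 + √17 ≈ 1402.1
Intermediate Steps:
a = 371/2 (a = (½)*371 = 371/2 ≈ 185.50)
t(P) = 1
T(y, M) = √17 (T(y, M) = √(32 - 15) = √17)
R(221) + T(a, t(-31)) = 1398 + √17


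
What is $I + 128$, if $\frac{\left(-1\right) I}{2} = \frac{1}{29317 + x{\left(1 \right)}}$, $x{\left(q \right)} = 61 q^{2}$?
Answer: $\frac{1880191}{14689} \approx 128.0$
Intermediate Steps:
$I = - \frac{1}{14689}$ ($I = - \frac{2}{29317 + 61 \cdot 1^{2}} = - \frac{2}{29317 + 61 \cdot 1} = - \frac{2}{29317 + 61} = - \frac{2}{29378} = \left(-2\right) \frac{1}{29378} = - \frac{1}{14689} \approx -6.8078 \cdot 10^{-5}$)
$I + 128 = - \frac{1}{14689} + 128 = \frac{1880191}{14689}$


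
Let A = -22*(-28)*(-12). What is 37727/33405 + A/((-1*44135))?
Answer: 54628883/42123705 ≈ 1.2969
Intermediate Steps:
A = -7392 (A = 616*(-12) = -7392)
37727/33405 + A/((-1*44135)) = 37727/33405 - 7392/((-1*44135)) = 37727*(1/33405) - 7392/(-44135) = 37727/33405 - 7392*(-1/44135) = 37727/33405 + 1056/6305 = 54628883/42123705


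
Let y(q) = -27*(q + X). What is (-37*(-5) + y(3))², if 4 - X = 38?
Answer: 1044484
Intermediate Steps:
X = -34 (X = 4 - 1*38 = 4 - 38 = -34)
y(q) = 918 - 27*q (y(q) = -27*(q - 34) = -27*(-34 + q) = 918 - 27*q)
(-37*(-5) + y(3))² = (-37*(-5) + (918 - 27*3))² = (185 + (918 - 81))² = (185 + 837)² = 1022² = 1044484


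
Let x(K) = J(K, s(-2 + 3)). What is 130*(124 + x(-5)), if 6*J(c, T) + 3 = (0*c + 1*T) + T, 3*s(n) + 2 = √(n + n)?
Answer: 144235/9 + 130*√2/9 ≈ 16047.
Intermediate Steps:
s(n) = -⅔ + √2*√n/3 (s(n) = -⅔ + √(n + n)/3 = -⅔ + √(2*n)/3 = -⅔ + (√2*√n)/3 = -⅔ + √2*√n/3)
J(c, T) = -½ + T/3 (J(c, T) = -½ + ((0*c + 1*T) + T)/6 = -½ + ((0 + T) + T)/6 = -½ + (T + T)/6 = -½ + (2*T)/6 = -½ + T/3)
x(K) = -13/18 + √2/9 (x(K) = -½ + (-⅔ + √2*√(-2 + 3)/3)/3 = -½ + (-⅔ + √2*√1/3)/3 = -½ + (-⅔ + (⅓)*√2*1)/3 = -½ + (-⅔ + √2/3)/3 = -½ + (-2/9 + √2/9) = -13/18 + √2/9)
130*(124 + x(-5)) = 130*(124 + (-13/18 + √2/9)) = 130*(2219/18 + √2/9) = 144235/9 + 130*√2/9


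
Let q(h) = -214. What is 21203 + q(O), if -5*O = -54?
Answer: 20989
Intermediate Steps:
O = 54/5 (O = -⅕*(-54) = 54/5 ≈ 10.800)
21203 + q(O) = 21203 - 214 = 20989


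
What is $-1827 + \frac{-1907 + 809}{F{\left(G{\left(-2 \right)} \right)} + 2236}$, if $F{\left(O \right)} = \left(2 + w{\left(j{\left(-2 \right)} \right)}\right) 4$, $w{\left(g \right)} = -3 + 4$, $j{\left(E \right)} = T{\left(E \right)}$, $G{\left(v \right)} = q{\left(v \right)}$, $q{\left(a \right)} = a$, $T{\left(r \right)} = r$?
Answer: $- \frac{2054097}{1124} \approx -1827.5$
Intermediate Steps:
$G{\left(v \right)} = v$
$j{\left(E \right)} = E$
$w{\left(g \right)} = 1$
$F{\left(O \right)} = 12$ ($F{\left(O \right)} = \left(2 + 1\right) 4 = 3 \cdot 4 = 12$)
$-1827 + \frac{-1907 + 809}{F{\left(G{\left(-2 \right)} \right)} + 2236} = -1827 + \frac{-1907 + 809}{12 + 2236} = -1827 - \frac{1098}{2248} = -1827 - \frac{549}{1124} = - \frac{2054097}{1124}$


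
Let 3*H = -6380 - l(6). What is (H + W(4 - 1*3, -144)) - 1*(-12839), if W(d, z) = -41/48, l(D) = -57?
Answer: 515063/48 ≈ 10730.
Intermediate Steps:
H = -6323/3 (H = (-6380 - 1*(-57))/3 = (-6380 + 57)/3 = (⅓)*(-6323) = -6323/3 ≈ -2107.7)
W(d, z) = -41/48 (W(d, z) = -41*1/48 = -41/48)
(H + W(4 - 1*3, -144)) - 1*(-12839) = (-6323/3 - 41/48) - 1*(-12839) = -101209/48 + 12839 = 515063/48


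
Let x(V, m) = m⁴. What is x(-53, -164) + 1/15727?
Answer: 11376830271233/15727 ≈ 7.2339e+8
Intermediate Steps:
x(-53, -164) + 1/15727 = (-164)⁴ + 1/15727 = 723394816 + 1/15727 = 11376830271233/15727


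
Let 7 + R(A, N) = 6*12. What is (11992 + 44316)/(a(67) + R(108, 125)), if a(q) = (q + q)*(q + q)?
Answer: 56308/18021 ≈ 3.1246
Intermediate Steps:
R(A, N) = 65 (R(A, N) = -7 + 6*12 = -7 + 72 = 65)
a(q) = 4*q² (a(q) = (2*q)*(2*q) = 4*q²)
(11992 + 44316)/(a(67) + R(108, 125)) = (11992 + 44316)/(4*67² + 65) = 56308/(4*4489 + 65) = 56308/(17956 + 65) = 56308/18021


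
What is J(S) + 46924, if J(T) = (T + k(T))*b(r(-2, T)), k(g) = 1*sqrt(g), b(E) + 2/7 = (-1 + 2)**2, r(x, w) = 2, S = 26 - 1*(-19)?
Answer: 328693/7 + 15*sqrt(5)/7 ≈ 46961.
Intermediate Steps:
S = 45 (S = 26 + 19 = 45)
b(E) = 5/7 (b(E) = -2/7 + (-1 + 2)**2 = -2/7 + 1**2 = -2/7 + 1 = 5/7)
k(g) = sqrt(g)
J(T) = 5*T/7 + 5*sqrt(T)/7 (J(T) = (T + sqrt(T))*(5/7) = 5*T/7 + 5*sqrt(T)/7)
J(S) + 46924 = ((5/7)*45 + 5*sqrt(45)/7) + 46924 = (225/7 + 5*(3*sqrt(5))/7) + 46924 = (225/7 + 15*sqrt(5)/7) + 46924 = 328693/7 + 15*sqrt(5)/7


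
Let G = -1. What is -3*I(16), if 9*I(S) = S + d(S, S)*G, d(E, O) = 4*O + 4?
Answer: 52/3 ≈ 17.333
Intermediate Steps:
d(E, O) = 4 + 4*O
I(S) = -4/9 - S/3 (I(S) = (S + (4 + 4*S)*(-1))/9 = (S + (-4 - 4*S))/9 = (-4 - 3*S)/9 = -4/9 - S/3)
-3*I(16) = -3*(-4/9 - 1/3*16) = -3*(-4/9 - 16/3) = -3*(-52/9) = 52/3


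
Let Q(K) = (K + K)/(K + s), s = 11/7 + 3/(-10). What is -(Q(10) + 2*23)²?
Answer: -1420837636/622521 ≈ -2282.4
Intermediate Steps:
s = 89/70 (s = 11*(⅐) + 3*(-⅒) = 11/7 - 3/10 = 89/70 ≈ 1.2714)
Q(K) = 2*K/(89/70 + K) (Q(K) = (K + K)/(K + 89/70) = (2*K)/(89/70 + K) = 2*K/(89/70 + K))
-(Q(10) + 2*23)² = -(140*10/(89 + 70*10) + 2*23)² = -(140*10/(89 + 700) + 46)² = -(140*10/789 + 46)² = -(140*10*(1/789) + 46)² = -(1400/789 + 46)² = -(37694/789)² = -1*1420837636/622521 = -1420837636/622521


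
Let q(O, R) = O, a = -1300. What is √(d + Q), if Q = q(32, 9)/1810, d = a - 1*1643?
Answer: I*√2410376095/905 ≈ 54.249*I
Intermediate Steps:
d = -2943 (d = -1300 - 1*1643 = -1300 - 1643 = -2943)
Q = 16/905 (Q = 32/1810 = 32*(1/1810) = 16/905 ≈ 0.017680)
√(d + Q) = √(-2943 + 16/905) = √(-2663399/905) = I*√2410376095/905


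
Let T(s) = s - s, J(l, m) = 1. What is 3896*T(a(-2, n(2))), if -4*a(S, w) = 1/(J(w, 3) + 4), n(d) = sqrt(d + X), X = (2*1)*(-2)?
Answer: 0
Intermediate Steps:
X = -4 (X = 2*(-2) = -4)
n(d) = sqrt(-4 + d) (n(d) = sqrt(d - 4) = sqrt(-4 + d))
a(S, w) = -1/20 (a(S, w) = -1/(4*(1 + 4)) = -1/4/5 = -1/4*1/5 = -1/20)
T(s) = 0
3896*T(a(-2, n(2))) = 3896*0 = 0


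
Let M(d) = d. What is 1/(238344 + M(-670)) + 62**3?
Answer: 56644369073/237674 ≈ 2.3833e+5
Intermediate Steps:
1/(238344 + M(-670)) + 62**3 = 1/(238344 - 670) + 62**3 = 1/237674 + 238328 = 56644369073/237674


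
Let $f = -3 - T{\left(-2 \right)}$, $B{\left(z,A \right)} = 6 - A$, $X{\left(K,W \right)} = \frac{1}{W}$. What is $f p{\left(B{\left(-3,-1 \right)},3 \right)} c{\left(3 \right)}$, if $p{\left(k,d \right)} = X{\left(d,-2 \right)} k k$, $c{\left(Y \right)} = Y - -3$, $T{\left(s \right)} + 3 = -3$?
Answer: $-441$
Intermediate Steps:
$T{\left(s \right)} = -6$ ($T{\left(s \right)} = -3 - 3 = -6$)
$c{\left(Y \right)} = 3 + Y$ ($c{\left(Y \right)} = Y + 3 = 3 + Y$)
$f = 3$ ($f = -3 - -6 = -3 + 6 = 3$)
$p{\left(k,d \right)} = - \frac{k^{2}}{2}$ ($p{\left(k,d \right)} = \frac{k}{-2} k = - \frac{k}{2} k = - \frac{k^{2}}{2}$)
$f p{\left(B{\left(-3,-1 \right)},3 \right)} c{\left(3 \right)} = 3 \left(- \frac{\left(6 - -1\right)^{2}}{2}\right) \left(3 + 3\right) = 3 \left(- \frac{\left(6 + 1\right)^{2}}{2}\right) 6 = 3 \left(- \frac{7^{2}}{2}\right) 6 = 3 \left(\left(- \frac{1}{2}\right) 49\right) 6 = 3 \left(- \frac{49}{2}\right) 6 = \left(- \frac{147}{2}\right) 6 = -441$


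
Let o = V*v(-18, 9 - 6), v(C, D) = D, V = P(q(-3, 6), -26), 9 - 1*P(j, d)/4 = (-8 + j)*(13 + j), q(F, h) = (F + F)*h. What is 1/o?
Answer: -1/12036 ≈ -8.3084e-5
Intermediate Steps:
q(F, h) = 2*F*h (q(F, h) = (2*F)*h = 2*F*h)
P(j, d) = 36 - 4*(-8 + j)*(13 + j)
V = -4012 (V = 452 - 40*(-3)*6 - 4*(2*(-3)*6)**2 = 452 - 20*(-36) - 4*(-36)**2 = 452 + 720 - 4*1296 = 452 + 720 - 5184 = -4012)
o = -12036 (o = -4012*(9 - 6) = -4012*3 = -12036)
1/o = 1/(-12036) = -1/12036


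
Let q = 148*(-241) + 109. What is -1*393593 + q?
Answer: -429152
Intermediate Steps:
q = -35559 (q = -35668 + 109 = -35559)
-1*393593 + q = -1*393593 - 35559 = -393593 - 35559 = -429152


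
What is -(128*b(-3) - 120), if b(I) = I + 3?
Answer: 120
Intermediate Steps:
b(I) = 3 + I
-(128*b(-3) - 120) = -(128*(3 - 3) - 120) = -(128*0 - 120) = -(0 - 120) = -1*(-120) = 120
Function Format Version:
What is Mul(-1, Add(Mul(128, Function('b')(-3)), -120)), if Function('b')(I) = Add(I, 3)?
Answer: 120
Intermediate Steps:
Function('b')(I) = Add(3, I)
Mul(-1, Add(Mul(128, Function('b')(-3)), -120)) = Mul(-1, Add(Mul(128, Add(3, -3)), -120)) = Mul(-1, Add(Mul(128, 0), -120)) = Mul(-1, Add(0, -120)) = Mul(-1, -120) = 120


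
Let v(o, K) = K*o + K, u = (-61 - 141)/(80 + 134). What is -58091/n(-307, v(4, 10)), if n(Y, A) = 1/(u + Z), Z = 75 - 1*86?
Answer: 74240298/107 ≈ 6.9383e+5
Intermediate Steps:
u = -101/107 (u = -202/214 = -202*1/214 = -101/107 ≈ -0.94392)
Z = -11 (Z = 75 - 86 = -11)
v(o, K) = K + K*o
n(Y, A) = -107/1278 (n(Y, A) = 1/(-101/107 - 11) = 1/(-1278/107) = -107/1278)
-58091/n(-307, v(4, 10)) = -58091/(-107/1278) = -58091*(-1278/107) = 74240298/107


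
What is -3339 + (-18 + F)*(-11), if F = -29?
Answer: -2822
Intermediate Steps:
-3339 + (-18 + F)*(-11) = -3339 + (-18 - 29)*(-11) = -3339 - 47*(-11) = -3339 + 517 = -2822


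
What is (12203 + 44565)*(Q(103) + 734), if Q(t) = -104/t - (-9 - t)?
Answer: 4940746112/103 ≈ 4.7968e+7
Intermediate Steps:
Q(t) = 9 + t - 104/t (Q(t) = -104/t + (9 + t) = 9 + t - 104/t)
(12203 + 44565)*(Q(103) + 734) = (12203 + 44565)*((9 + 103 - 104/103) + 734) = 56768*((9 + 103 - 104*1/103) + 734) = 56768*((9 + 103 - 104/103) + 734) = 56768*(11432/103 + 734) = 56768*(87034/103) = 4940746112/103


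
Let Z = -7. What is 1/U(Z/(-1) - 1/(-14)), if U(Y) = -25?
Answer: -1/25 ≈ -0.040000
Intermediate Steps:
1/U(Z/(-1) - 1/(-14)) = 1/(-25) = -1/25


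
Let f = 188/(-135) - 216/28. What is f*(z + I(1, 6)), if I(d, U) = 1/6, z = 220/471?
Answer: -856297/148365 ≈ -5.7716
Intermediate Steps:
z = 220/471 (z = 220*(1/471) = 220/471 ≈ 0.46709)
I(d, U) = ⅙
f = -8606/945 (f = 188*(-1/135) - 216*1/28 = -188/135 - 54/7 = -8606/945 ≈ -9.1069)
f*(z + I(1, 6)) = -8606*(220/471 + ⅙)/945 = -8606/945*199/314 = -856297/148365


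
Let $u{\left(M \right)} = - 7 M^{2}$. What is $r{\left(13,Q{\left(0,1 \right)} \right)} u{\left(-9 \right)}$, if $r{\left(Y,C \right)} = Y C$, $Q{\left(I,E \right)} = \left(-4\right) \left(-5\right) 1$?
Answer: $-147420$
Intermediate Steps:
$Q{\left(I,E \right)} = 20$ ($Q{\left(I,E \right)} = 20 \cdot 1 = 20$)
$r{\left(Y,C \right)} = C Y$
$r{\left(13,Q{\left(0,1 \right)} \right)} u{\left(-9 \right)} = 20 \cdot 13 \left(- 7 \left(-9\right)^{2}\right) = 260 \left(\left(-7\right) 81\right) = 260 \left(-567\right) = -147420$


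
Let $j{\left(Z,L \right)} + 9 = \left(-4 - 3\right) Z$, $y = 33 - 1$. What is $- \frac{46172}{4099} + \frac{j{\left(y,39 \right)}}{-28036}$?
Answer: $- \frac{1293523125}{114919564} \approx -11.256$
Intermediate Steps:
$y = 32$ ($y = 33 - 1 = 32$)
$j{\left(Z,L \right)} = -9 - 7 Z$ ($j{\left(Z,L \right)} = -9 + \left(-4 - 3\right) Z = -9 - 7 Z$)
$- \frac{46172}{4099} + \frac{j{\left(y,39 \right)}}{-28036} = - \frac{46172}{4099} + \frac{-9 - 224}{-28036} = \left(-46172\right) \frac{1}{4099} + \left(-9 - 224\right) \left(- \frac{1}{28036}\right) = - \frac{46172}{4099} - - \frac{233}{28036} = - \frac{46172}{4099} + \frac{233}{28036} = - \frac{1293523125}{114919564}$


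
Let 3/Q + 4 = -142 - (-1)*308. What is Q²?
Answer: 1/2916 ≈ 0.00034294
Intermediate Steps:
Q = 1/54 (Q = 3/(-4 + (-142 - (-1)*308)) = 3/(-4 + (-142 - 1*(-308))) = 3/(-4 + (-142 + 308)) = 3/(-4 + 166) = 3/162 = 3*(1/162) = 1/54 ≈ 0.018519)
Q² = (1/54)² = 1/2916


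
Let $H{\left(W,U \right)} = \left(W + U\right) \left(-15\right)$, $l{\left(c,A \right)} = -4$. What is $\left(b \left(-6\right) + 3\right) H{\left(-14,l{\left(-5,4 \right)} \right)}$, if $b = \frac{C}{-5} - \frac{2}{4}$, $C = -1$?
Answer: $1296$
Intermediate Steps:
$H{\left(W,U \right)} = - 15 U - 15 W$ ($H{\left(W,U \right)} = \left(U + W\right) \left(-15\right) = - 15 U - 15 W$)
$b = - \frac{3}{10}$ ($b = - \frac{1}{-5} - \frac{2}{4} = \left(-1\right) \left(- \frac{1}{5}\right) - \frac{1}{2} = \frac{1}{5} - \frac{1}{2} = - \frac{3}{10} \approx -0.3$)
$\left(b \left(-6\right) + 3\right) H{\left(-14,l{\left(-5,4 \right)} \right)} = \left(\left(- \frac{3}{10}\right) \left(-6\right) + 3\right) \left(\left(-15\right) \left(-4\right) - -210\right) = \left(\frac{9}{5} + 3\right) \left(60 + 210\right) = \frac{24}{5} \cdot 270 = 1296$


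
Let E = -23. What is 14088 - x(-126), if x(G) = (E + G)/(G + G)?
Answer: 3550027/252 ≈ 14087.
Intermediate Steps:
x(G) = (-23 + G)/(2*G) (x(G) = (-23 + G)/(G + G) = (-23 + G)/((2*G)) = (-23 + G)*(1/(2*G)) = (-23 + G)/(2*G))
14088 - x(-126) = 14088 - (-23 - 126)/(2*(-126)) = 14088 - (-1)*(-149)/(2*126) = 14088 - 1*149/252 = 14088 - 149/252 = 3550027/252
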